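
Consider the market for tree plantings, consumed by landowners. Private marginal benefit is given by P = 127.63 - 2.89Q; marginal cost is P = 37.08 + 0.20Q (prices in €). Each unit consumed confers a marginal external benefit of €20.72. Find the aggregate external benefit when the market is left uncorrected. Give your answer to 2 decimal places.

Market equilibrium (private): 37.08 + 0.20Q = 127.63 - 2.89Q → Q_m = 29.3042.
Total external benefit = MEB × Q_m = 20.72 × 29.3042 = 607.1830.

€607.18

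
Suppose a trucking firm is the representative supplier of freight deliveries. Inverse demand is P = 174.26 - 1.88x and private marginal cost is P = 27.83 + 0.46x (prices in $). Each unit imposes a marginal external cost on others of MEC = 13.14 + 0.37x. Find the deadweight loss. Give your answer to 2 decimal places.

Market equilibrium (private): 27.83 + 0.46x = 174.26 - 1.88x → x_m = 62.5769.
Social marginal cost = private MC + MEC = 40.97 + 0.83x.
Set SMC = demand: 40.97 + 0.83x = 174.26 - 1.88x → x* = 49.1845.
The loss is the area between SMC and demand from x* to x_m; with linear curves that's a triangle of height MEC(x_m).
DWL = ½ × 13.3924 × 36.2935 = 243.0285.

DWL = $243.03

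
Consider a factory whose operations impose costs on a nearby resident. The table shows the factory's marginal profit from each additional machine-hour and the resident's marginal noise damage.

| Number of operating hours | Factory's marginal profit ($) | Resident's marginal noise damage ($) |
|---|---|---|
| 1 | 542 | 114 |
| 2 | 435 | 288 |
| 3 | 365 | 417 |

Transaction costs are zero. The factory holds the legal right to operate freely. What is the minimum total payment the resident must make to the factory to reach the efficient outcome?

Left alone the factory would choose level 3 (marginal profit stays positive).
Efficient level: k* = 2 (marginal profit ≥ marginal noise damage through 2).
The resident must at least cover the factory's forgone profit from cutting 3→2: 365 = 365.

$365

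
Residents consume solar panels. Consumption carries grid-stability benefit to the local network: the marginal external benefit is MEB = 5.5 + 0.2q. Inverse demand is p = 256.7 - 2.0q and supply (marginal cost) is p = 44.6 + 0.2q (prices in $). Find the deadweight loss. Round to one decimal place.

DWL = $153.5

Market equilibrium (private): 44.6 + 0.2q = 256.7 - 2.0q → q_m = 96.4091.
Social marginal benefit = demand + MEB = 262.2 - 1.8q.
Set SMB = MC: 262.2 - 1.8q = 44.6 + 0.2q → q* = 108.8000.
The loss is the area between SMB and MC from q* to q_m; with linear curves that's a triangle of height MEB(q_m).
DWL = ½ × 12.3909 × 24.7818 = 153.5344.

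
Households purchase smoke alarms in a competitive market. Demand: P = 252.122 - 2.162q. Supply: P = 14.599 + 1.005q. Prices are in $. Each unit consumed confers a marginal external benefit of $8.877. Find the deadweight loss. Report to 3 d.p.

DWL = $12.441

Market equilibrium (private): 14.599 + 1.005q = 252.122 - 2.162q → q_m = 74.9994.
Social marginal benefit = demand + MEB = 260.999 - 2.162q.
Set SMB = MC: 260.999 - 2.162q = 14.599 + 1.005q → q* = 77.8023.
Between q* and q_m the wedge SMB − MC runs linearly from 0 to MEB(q_m), so the loss is a triangle.
DWL = ½ × 2.8029 × 8.8770 = 12.4407.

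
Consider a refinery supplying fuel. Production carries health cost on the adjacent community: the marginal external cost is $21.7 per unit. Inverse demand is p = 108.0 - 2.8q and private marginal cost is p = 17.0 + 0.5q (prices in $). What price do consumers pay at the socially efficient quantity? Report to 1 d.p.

Social marginal cost = private MC + MEC = 38.7 + 0.5q.
Set SMC = demand: 38.7 + 0.5q = 108.0 - 2.8q → q* = 21.0000.
Consumer price on the demand curve at q*: 108.0 − 2.8×21.0000 = 49.2000.

P = $49.2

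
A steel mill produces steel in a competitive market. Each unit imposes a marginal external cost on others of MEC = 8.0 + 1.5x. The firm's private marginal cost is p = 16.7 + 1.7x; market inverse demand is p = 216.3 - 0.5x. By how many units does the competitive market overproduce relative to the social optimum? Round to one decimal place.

38.9 units

Market equilibrium (private): 16.7 + 1.7x = 216.3 - 0.5x → x_m = 90.7273.
Social marginal cost = private MC + MEC = 24.7 + 3.2x.
Set SMC = demand: 24.7 + 3.2x = 216.3 - 0.5x → x* = 51.7838.
Gap = |90.7273 − 51.7838| = 38.9435.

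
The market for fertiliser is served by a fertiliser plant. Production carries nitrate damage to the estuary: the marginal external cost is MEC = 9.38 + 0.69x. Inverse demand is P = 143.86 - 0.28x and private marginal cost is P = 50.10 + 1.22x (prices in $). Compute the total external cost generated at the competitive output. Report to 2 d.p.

Market equilibrium (private): 50.10 + 1.22x = 143.86 - 0.28x → x_m = 62.5067.
Total external cost = ∫₀^{x_m} (9.38 + 0.69x) dx = 9.38×62.5067 + ½×0.69×62.5067² = 1934.2580.

$1934.26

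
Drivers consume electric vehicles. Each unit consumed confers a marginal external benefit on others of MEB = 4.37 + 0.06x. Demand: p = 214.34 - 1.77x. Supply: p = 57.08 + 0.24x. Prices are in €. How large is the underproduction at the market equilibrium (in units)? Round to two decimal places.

4.65 units

Market equilibrium (private): 57.08 + 0.24x = 214.34 - 1.77x → x_m = 78.2388.
Social marginal benefit = demand + MEB = 218.71 - 1.71x.
Set SMB = MC: 218.71 - 1.71x = 57.08 + 0.24x → x* = 82.8872.
Gap = |78.2388 − 82.8872| = 4.6484.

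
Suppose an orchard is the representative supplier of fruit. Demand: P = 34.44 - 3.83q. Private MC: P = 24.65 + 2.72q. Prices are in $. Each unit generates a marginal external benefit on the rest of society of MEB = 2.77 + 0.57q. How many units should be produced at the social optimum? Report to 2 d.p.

Social marginal cost = private MC − MEB = 21.88 + 2.15q.
Set SMC = demand: 21.88 + 2.15q = 34.44 - 3.83q → q* = 2.1003.

q* = 2.10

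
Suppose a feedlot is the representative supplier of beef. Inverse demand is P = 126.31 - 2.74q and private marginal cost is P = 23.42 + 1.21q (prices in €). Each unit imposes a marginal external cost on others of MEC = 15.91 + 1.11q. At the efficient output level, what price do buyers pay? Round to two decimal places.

P = €79.21

Social marginal cost = private MC + MEC = 39.33 + 2.32q.
Set SMC = demand: 39.33 + 2.32q = 126.31 - 2.74q → q* = 17.1897.
Consumer price on the demand curve at q*: 126.31 − 2.74×17.1897 = 79.2102.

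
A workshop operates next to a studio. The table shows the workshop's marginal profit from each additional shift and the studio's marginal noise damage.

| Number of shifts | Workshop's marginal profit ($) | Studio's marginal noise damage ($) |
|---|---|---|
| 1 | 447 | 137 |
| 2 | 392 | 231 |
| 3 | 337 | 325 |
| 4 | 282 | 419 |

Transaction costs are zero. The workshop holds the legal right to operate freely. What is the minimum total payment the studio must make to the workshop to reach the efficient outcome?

$282

Left alone the workshop would choose level 4 (marginal profit stays positive).
Efficient level: k* = 3 (marginal profit ≥ marginal noise damage through 3).
The studio must at least cover the workshop's forgone profit from cutting 4→3: 282 = 282.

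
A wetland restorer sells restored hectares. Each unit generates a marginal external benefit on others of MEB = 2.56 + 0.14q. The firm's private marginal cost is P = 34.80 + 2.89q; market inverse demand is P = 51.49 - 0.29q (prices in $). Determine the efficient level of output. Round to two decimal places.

Social marginal cost = private MC − MEB = 32.24 + 2.75q.
Set SMC = demand: 32.24 + 2.75q = 51.49 - 0.29q → q* = 6.3322.

q* = 6.33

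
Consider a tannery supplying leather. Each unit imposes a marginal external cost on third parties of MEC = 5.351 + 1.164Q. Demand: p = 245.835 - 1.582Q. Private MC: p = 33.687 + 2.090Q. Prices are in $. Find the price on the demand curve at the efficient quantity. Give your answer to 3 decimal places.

P = $178.186

Social marginal cost = private MC + MEC = 39.038 + 3.254Q.
Set SMC = demand: 39.038 + 3.254Q = 245.835 - 1.582Q → Q* = 42.7620.
Consumer price on the demand curve at Q*: 245.835 − 1.582×42.7620 = 178.1855.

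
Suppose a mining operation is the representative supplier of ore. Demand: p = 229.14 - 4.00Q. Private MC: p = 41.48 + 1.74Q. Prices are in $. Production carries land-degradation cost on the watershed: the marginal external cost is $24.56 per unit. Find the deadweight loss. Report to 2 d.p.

Market equilibrium (private): 41.48 + 1.74Q = 229.14 - 4.00Q → Q_m = 32.6934.
Social marginal cost = private MC + MEC = 66.04 + 1.74Q.
Set SMC = demand: 66.04 + 1.74Q = 229.14 - 4.00Q → Q* = 28.4146.
The loss is the area between SMC and demand from Q* to Q_m; with linear curves that's a triangle of height MEC(Q_m).
DWL = ½ × 4.2788 × 24.5600 = 52.5437.

DWL = $52.54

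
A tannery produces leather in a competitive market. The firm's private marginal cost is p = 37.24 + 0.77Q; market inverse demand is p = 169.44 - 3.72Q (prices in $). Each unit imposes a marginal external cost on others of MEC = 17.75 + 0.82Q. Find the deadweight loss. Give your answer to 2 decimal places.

Market equilibrium (private): 37.24 + 0.77Q = 169.44 - 3.72Q → Q_m = 29.4432.
Social marginal cost = private MC + MEC = 54.99 + 1.59Q.
Set SMC = demand: 54.99 + 1.59Q = 169.44 - 3.72Q → Q* = 21.5537.
Height of the DWL triangle at Q_m is SMC(Q_m) − demand(Q_m) = MEC(Q_m) = 41.8934.
DWL = ½ × 7.8895 × 41.8934 = 165.2590.

DWL = $165.26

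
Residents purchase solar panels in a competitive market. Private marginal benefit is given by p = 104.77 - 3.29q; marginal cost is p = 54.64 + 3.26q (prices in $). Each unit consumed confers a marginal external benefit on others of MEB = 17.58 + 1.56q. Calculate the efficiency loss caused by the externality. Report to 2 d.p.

Market equilibrium (private): 54.64 + 3.26q = 104.77 - 3.29q → q_m = 7.6534.
Social marginal benefit = demand + MEB = 122.35 - 1.73q.
Set SMB = MC: 122.35 - 1.73q = 54.64 + 3.26q → q* = 13.5691.
Height of the DWL triangle at q_m is SMB(q_m) − MC(q_m) = MEB(q_m) = 29.5194.
DWL = ½ × 5.9157 × 29.5194 = 87.3140.

DWL = $87.31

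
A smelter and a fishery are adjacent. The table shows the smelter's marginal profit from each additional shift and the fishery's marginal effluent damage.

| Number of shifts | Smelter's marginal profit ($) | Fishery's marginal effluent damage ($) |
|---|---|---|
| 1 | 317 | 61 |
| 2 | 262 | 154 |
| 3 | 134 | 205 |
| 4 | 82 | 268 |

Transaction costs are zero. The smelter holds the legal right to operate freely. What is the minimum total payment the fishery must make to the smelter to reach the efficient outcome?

Left alone the smelter would choose level 4 (marginal profit stays positive).
Efficient level: k* = 2 (marginal profit ≥ marginal effluent damage through 2).
The fishery must at least cover the smelter's forgone profit from cutting 4→2: 134 + 82 = 216.

$216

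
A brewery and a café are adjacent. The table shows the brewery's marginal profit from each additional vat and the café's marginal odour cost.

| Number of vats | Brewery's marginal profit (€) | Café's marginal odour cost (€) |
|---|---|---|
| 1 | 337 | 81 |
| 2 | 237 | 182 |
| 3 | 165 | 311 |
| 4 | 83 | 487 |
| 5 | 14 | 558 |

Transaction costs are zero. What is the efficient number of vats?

2

Bargaining reaches the level where marginal profit last exceeds marginal odour cost.
That holds through level 2 (237 ≥ 182) but not at 3 (165 < 311).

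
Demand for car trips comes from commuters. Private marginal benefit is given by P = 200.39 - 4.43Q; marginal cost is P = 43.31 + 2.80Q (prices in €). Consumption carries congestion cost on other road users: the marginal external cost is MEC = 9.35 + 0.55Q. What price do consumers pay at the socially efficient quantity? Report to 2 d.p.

P = €116.27

Social marginal benefit = demand − MEC = 191.04 - 4.98Q.
Set SMB = MC: 191.04 - 4.98Q = 43.31 + 2.80Q → Q* = 18.9884.
Consumer price on the demand curve at Q*: 200.39 − 4.43×18.9884 = 116.2714.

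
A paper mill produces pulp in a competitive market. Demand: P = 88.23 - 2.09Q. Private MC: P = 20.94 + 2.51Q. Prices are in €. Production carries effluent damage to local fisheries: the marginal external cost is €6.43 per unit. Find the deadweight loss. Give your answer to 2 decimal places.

Market equilibrium (private): 20.94 + 2.51Q = 88.23 - 2.09Q → Q_m = 14.6283.
Social marginal cost = private MC + MEC = 27.37 + 2.51Q.
Set SMC = demand: 27.37 + 2.51Q = 88.23 - 2.09Q → Q* = 13.2304.
The loss is the area between SMC and demand from Q* to Q_m; with linear curves that's a triangle of height MEC(Q_m).
DWL = ½ × 1.3979 × 6.4300 = 4.4942.

DWL = €4.49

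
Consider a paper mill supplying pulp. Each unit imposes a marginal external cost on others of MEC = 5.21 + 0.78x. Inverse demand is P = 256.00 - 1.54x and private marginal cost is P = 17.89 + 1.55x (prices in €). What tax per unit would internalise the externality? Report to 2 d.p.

Social marginal cost = private MC + MEC = 23.10 + 2.33x.
Set SMC = demand: 23.10 + 2.33x = 256.00 - 1.54x → x* = 60.1809.
The Pigouvian tax equals MEC at x*: 5.21 + 0.78×60.1809 = 52.1511.

tax = €52.15 per unit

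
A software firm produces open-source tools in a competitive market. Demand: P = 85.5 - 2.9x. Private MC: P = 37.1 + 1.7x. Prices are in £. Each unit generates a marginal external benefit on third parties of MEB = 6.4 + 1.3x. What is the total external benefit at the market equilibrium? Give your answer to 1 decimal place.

£139.3

Market equilibrium (private): 37.1 + 1.7x = 85.5 - 2.9x → x_m = 10.5217.
Total external benefit = ∫₀^{x_m} (6.4 + 1.3x) dx = 6.4×10.5217 + ½×1.3×10.5217² = 139.2979.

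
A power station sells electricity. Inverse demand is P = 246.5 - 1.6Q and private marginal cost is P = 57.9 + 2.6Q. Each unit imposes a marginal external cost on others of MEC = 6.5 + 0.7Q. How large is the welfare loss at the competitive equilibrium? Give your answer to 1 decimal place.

DWL = 146.8

Market equilibrium (private): 57.9 + 2.6Q = 246.5 - 1.6Q → Q_m = 44.9048.
Social marginal cost = private MC + MEC = 64.4 + 3.3Q.
Set SMC = demand: 64.4 + 3.3Q = 246.5 - 1.6Q → Q* = 37.1633.
Height of the DWL triangle at Q_m is SMC(Q_m) − demand(Q_m) = MEC(Q_m) = 37.9333.
DWL = ½ × 7.7415 × 37.9333 = 146.8303.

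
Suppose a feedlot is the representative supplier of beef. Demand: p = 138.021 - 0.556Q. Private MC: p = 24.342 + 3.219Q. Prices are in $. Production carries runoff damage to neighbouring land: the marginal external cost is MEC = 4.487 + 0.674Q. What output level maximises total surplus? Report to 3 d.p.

Q* = 24.543

Social marginal cost = private MC + MEC = 28.829 + 3.893Q.
Set SMC = demand: 28.829 + 3.893Q = 138.021 - 0.556Q → Q* = 24.5430.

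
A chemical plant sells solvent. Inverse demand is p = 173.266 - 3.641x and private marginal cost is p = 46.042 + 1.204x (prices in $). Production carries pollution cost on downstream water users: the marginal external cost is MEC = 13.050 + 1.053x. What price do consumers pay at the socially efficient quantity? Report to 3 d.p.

P = $102.783

Social marginal cost = private MC + MEC = 59.092 + 2.257x.
Set SMC = demand: 59.092 + 2.257x = 173.266 - 3.641x → x* = 19.3581.
Consumer price on the demand curve at x*: 173.266 − 3.641×19.3581 = 102.7832.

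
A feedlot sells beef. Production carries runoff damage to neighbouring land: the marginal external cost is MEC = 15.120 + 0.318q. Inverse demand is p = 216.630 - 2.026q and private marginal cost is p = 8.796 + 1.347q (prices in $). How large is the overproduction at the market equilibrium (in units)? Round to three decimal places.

Market equilibrium (private): 8.796 + 1.347q = 216.630 - 2.026q → q_m = 61.6170.
Social marginal cost = private MC + MEC = 23.916 + 1.665q.
Set SMC = demand: 23.916 + 1.665q = 216.630 - 2.026q → q* = 52.2119.
Gap = |61.6170 − 52.2119| = 9.4051.

9.405 units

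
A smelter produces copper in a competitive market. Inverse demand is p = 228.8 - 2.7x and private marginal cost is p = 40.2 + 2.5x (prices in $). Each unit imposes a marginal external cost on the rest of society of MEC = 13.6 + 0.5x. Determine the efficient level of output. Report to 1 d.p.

Social marginal cost = private MC + MEC = 53.8 + 3.0x.
Set SMC = demand: 53.8 + 3.0x = 228.8 - 2.7x → x* = 30.7018.

x* = 30.7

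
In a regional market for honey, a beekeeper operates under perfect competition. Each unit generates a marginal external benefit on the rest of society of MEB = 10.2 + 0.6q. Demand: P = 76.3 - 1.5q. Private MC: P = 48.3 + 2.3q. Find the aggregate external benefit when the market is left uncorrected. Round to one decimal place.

91.4

Market equilibrium (private): 48.3 + 2.3q = 76.3 - 1.5q → q_m = 7.3684.
Total external benefit = ∫₀^{q_m} (10.2 + 0.6q) dq = 10.2×7.3684 + ½×0.6×7.3684² = 91.4457.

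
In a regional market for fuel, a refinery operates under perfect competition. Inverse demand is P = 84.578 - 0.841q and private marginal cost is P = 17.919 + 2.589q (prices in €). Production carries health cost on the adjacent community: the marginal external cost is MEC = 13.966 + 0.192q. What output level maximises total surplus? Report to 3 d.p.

Social marginal cost = private MC + MEC = 31.885 + 2.781q.
Set SMC = demand: 31.885 + 2.781q = 84.578 - 0.841q → q* = 14.5480.

q* = 14.548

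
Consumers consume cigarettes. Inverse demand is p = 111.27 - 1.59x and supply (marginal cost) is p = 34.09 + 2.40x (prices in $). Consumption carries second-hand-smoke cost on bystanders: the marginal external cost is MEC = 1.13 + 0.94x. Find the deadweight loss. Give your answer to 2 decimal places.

DWL = $37.83

Market equilibrium (private): 34.09 + 2.40x = 111.27 - 1.59x → x_m = 19.3434.
Social marginal benefit = demand − MEC = 110.14 - 2.53x.
Set SMB = MC: 110.14 - 2.53x = 34.09 + 2.40x → x* = 15.4260.
The loss is the area between SMB and MC from x* to x_m; with linear curves that's a triangle of height MEC(x_m).
DWL = ½ × 3.9174 × 19.3128 = 37.8280.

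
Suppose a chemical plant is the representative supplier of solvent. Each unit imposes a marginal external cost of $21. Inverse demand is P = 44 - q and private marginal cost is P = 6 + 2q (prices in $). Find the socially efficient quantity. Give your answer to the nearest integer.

Social marginal cost = private MC + MEC = 27 + 2q.
Set SMC = demand: 27 + 2q = 44 - q → q* = 5.6667.

q* = 6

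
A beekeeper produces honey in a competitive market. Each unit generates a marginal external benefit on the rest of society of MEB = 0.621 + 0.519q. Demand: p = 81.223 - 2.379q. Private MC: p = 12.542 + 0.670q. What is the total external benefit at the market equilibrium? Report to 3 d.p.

145.661

Market equilibrium (private): 12.542 + 0.670q = 81.223 - 2.379q → q_m = 22.5257.
Total external benefit = ∫₀^{q_m} (0.621 + 0.519q) dq = 0.621×22.5257 + ½×0.519×22.5257² = 145.6606.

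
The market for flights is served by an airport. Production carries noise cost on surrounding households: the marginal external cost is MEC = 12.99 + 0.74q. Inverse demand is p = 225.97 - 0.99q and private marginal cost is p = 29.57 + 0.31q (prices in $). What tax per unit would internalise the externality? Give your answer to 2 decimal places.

Social marginal cost = private MC + MEC = 42.56 + 1.05q.
Set SMC = demand: 42.56 + 1.05q = 225.97 - 0.99q → q* = 89.9069.
The Pigouvian tax equals MEC at q*: 12.99 + 0.74×89.9069 = 79.5211.

tax = $79.52 per unit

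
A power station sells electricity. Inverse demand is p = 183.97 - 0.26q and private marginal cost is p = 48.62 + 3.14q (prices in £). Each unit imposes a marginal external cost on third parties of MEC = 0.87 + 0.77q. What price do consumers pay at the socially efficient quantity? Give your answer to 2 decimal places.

Social marginal cost = private MC + MEC = 49.49 + 3.91q.
Set SMC = demand: 49.49 + 3.91q = 183.97 - 0.26q → q* = 32.2494.
Consumer price on the demand curve at q*: 183.97 − 0.26×32.2494 = 175.5852.

P = £175.59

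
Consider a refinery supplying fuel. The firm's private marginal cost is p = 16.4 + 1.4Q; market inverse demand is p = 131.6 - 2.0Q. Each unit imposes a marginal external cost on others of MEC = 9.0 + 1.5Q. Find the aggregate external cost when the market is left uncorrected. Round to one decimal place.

Market equilibrium (private): 16.4 + 1.4Q = 131.6 - 2.0Q → Q_m = 33.8824.
Total external cost = ∫₀^{Q_m} (9.0 + 1.5Q) dQ = 9.0×33.8824 + ½×1.5×33.8824² = 1165.9544.

1166.0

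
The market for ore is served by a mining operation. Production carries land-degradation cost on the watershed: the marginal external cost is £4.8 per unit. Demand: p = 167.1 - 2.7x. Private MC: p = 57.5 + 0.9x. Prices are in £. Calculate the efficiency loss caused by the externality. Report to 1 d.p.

Market equilibrium (private): 57.5 + 0.9x = 167.1 - 2.7x → x_m = 30.4444.
Social marginal cost = private MC + MEC = 62.3 + 0.9x.
Set SMC = demand: 62.3 + 0.9x = 167.1 - 2.7x → x* = 29.1111.
Between x* and x_m the wedge SMC − demand runs linearly from 0 to MEC(x_m), so the loss is a triangle.
DWL = ½ × 1.3333 × 4.8000 = 3.1999.

DWL = £3.2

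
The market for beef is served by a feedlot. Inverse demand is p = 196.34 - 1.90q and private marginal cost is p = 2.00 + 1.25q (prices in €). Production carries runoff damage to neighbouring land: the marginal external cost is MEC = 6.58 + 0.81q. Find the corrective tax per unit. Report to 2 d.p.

Social marginal cost = private MC + MEC = 8.58 + 2.06q.
Set SMC = demand: 8.58 + 2.06q = 196.34 - 1.90q → q* = 47.4141.
The Pigouvian tax equals MEC at q*: 6.58 + 0.81×47.4141 = 44.9854.

tax = €44.99 per unit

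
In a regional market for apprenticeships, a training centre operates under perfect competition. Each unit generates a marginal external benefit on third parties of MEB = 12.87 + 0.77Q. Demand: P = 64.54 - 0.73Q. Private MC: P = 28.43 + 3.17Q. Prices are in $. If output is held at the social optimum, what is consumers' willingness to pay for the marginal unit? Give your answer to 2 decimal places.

P = $53.12

Social marginal cost = private MC − MEB = 15.56 + 2.40Q.
Set SMC = demand: 15.56 + 2.40Q = 64.54 - 0.73Q → Q* = 15.6486.
Consumer price on the demand curve at Q*: 64.54 − 0.73×15.6486 = 53.1165.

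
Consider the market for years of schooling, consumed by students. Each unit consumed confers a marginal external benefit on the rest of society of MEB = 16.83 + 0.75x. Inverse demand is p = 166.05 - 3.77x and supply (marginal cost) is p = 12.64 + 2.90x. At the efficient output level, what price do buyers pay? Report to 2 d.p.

P = 57.64

Social marginal benefit = demand + MEB = 182.88 - 3.02x.
Set SMB = MC: 182.88 - 3.02x = 12.64 + 2.90x → x* = 28.7568.
Consumer price on the demand curve at x*: 166.05 − 3.77×28.7568 = 57.6369.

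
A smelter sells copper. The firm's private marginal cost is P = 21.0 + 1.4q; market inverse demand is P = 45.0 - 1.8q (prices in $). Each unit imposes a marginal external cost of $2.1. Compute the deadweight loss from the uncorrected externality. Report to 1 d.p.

DWL = $0.7

Market equilibrium (private): 21.0 + 1.4q = 45.0 - 1.8q → q_m = 7.5000.
Social marginal cost = private MC + MEC = 23.1 + 1.4q.
Set SMC = demand: 23.1 + 1.4q = 45.0 - 1.8q → q* = 6.8438.
Height of the DWL triangle at q_m is SMC(q_m) − demand(q_m) = MEC(q_m) = 2.1000.
DWL = ½ × 0.6562 × 2.1000 = 0.6890.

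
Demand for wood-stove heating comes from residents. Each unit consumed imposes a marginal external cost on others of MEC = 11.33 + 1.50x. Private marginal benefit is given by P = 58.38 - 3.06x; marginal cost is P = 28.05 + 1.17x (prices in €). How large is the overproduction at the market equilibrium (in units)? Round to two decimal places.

3.85 units

Market equilibrium (private): 28.05 + 1.17x = 58.38 - 3.06x → x_m = 7.1702.
Social marginal benefit = demand − MEC = 47.05 - 4.56x.
Set SMB = MC: 47.05 - 4.56x = 28.05 + 1.17x → x* = 3.3159.
Gap = |7.1702 − 3.3159| = 3.8543.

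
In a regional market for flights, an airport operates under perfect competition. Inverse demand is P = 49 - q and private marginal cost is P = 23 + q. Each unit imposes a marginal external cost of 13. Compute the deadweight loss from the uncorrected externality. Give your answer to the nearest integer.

Market equilibrium (private): 23 + q = 49 - q → q_m = 13.0000.
Social marginal cost = private MC + MEC = 36 + q.
Set SMC = demand: 36 + q = 49 - q → q* = 6.5000.
The loss is the area between SMC and demand from q* to q_m; with linear curves that's a triangle of height MEC(q_m).
DWL = ½ × 6.5000 × 13.0000 = 42.2500.

DWL = 42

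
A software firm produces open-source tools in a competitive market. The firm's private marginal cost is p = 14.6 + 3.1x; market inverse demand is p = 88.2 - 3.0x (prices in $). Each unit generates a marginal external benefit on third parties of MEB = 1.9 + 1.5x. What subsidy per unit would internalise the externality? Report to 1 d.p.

subsidy = $26.5 per unit

Social marginal cost = private MC − MEB = 12.7 + 1.6x.
Set SMC = demand: 12.7 + 1.6x = 88.2 - 3.0x → x* = 16.4130.
The Pigouvian subsidy equals MEB at x*: 1.9 + 1.5×16.4130 = 26.5195.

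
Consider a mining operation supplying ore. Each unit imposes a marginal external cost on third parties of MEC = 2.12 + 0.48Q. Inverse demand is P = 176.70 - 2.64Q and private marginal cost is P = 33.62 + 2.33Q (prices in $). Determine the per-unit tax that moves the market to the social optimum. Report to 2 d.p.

Social marginal cost = private MC + MEC = 35.74 + 2.81Q.
Set SMC = demand: 35.74 + 2.81Q = 176.70 - 2.64Q → Q* = 25.8642.
The Pigouvian tax equals MEC at Q*: 2.12 + 0.48×25.8642 = 14.5348.

tax = $14.53 per unit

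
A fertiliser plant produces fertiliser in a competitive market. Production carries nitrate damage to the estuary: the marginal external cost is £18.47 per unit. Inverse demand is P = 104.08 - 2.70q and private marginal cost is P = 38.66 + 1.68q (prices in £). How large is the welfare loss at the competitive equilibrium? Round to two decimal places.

DWL = £38.94

Market equilibrium (private): 38.66 + 1.68q = 104.08 - 2.70q → q_m = 14.9361.
Social marginal cost = private MC + MEC = 57.13 + 1.68q.
Set SMC = demand: 57.13 + 1.68q = 104.08 - 2.70q → q* = 10.7192.
Between q* and q_m the wedge SMC − demand runs linearly from 0 to MEC(q_m), so the loss is a triangle.
DWL = ½ × 4.2169 × 18.4700 = 38.9431.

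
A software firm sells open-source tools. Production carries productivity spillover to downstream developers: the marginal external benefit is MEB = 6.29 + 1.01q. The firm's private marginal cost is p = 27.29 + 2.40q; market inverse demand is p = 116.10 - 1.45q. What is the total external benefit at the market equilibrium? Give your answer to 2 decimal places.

Market equilibrium (private): 27.29 + 2.40q = 116.10 - 1.45q → q_m = 23.0675.
Total external benefit = ∫₀^{q_m} (6.29 + 1.01q) dq = 6.29×23.0675 + ½×1.01×23.0675² = 413.8099.

413.81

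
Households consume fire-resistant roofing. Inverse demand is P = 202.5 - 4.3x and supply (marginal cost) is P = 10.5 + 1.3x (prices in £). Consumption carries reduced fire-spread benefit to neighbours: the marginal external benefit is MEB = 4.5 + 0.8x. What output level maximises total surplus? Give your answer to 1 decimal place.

Social marginal benefit = demand + MEB = 207.0 - 3.5x.
Set SMB = MC: 207.0 - 3.5x = 10.5 + 1.3x → x* = 40.9375.

x* = 40.9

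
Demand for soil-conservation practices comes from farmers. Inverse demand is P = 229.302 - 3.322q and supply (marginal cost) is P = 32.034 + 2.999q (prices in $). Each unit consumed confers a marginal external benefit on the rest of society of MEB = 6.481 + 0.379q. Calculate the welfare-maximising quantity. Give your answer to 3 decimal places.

Social marginal benefit = demand + MEB = 235.783 - 2.943q.
Set SMB = MC: 235.783 - 2.943q = 32.034 + 2.999q → q* = 34.2896.

q* = 34.290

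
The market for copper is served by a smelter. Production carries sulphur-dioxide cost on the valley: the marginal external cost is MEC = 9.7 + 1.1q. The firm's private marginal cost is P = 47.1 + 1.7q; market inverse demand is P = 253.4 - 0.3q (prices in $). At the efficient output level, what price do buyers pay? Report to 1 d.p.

Social marginal cost = private MC + MEC = 56.8 + 2.8q.
Set SMC = demand: 56.8 + 2.8q = 253.4 - 0.3q → q* = 63.4194.
Consumer price on the demand curve at q*: 253.4 − 0.3×63.4194 = 234.3742.

P = $234.4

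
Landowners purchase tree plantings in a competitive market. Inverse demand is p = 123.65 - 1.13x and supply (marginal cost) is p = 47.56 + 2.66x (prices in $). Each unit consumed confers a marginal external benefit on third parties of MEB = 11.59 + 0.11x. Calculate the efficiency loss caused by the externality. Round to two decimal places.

DWL = $25.87

Market equilibrium (private): 47.56 + 2.66x = 123.65 - 1.13x → x_m = 20.0765.
Social marginal benefit = demand + MEB = 135.24 - 1.02x.
Set SMB = MC: 135.24 - 1.02x = 47.56 + 2.66x → x* = 23.8261.
Between x* and x_m the wedge SMB − MC runs linearly from 0 to MEB(x_m), so the loss is a triangle.
DWL = ½ × 3.7496 × 13.7984 = 25.8692.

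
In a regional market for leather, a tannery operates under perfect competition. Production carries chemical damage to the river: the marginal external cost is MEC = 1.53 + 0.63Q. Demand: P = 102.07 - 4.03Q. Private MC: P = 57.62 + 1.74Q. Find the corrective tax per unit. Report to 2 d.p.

Social marginal cost = private MC + MEC = 59.15 + 2.37Q.
Set SMC = demand: 59.15 + 2.37Q = 102.07 - 4.03Q → Q* = 6.7063.
The Pigouvian tax equals MEC at Q*: 1.53 + 0.63×6.7063 = 5.7550.

tax = 5.75 per unit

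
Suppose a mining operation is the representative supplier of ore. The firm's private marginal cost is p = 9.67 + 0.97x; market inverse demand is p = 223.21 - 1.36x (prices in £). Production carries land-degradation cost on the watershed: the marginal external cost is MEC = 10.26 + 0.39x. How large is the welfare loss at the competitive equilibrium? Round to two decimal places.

Market equilibrium (private): 9.67 + 0.97x = 223.21 - 1.36x → x_m = 91.6481.
Social marginal cost = private MC + MEC = 19.93 + 1.36x.
Set SMC = demand: 19.93 + 1.36x = 223.21 - 1.36x → x* = 74.7353.
Between x* and x_m the wedge SMC − demand runs linearly from 0 to MEC(x_m), so the loss is a triangle.
DWL = ½ × 16.9128 × 46.0027 = 389.0172.

DWL = £389.02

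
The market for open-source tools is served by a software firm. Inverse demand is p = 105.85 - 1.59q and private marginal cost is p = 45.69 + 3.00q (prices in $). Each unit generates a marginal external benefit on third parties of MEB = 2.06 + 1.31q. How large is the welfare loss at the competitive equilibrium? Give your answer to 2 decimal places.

Market equilibrium (private): 45.69 + 3.00q = 105.85 - 1.59q → q_m = 13.1068.
Social marginal cost = private MC − MEB = 43.63 + 1.69q.
Set SMC = demand: 43.63 + 1.69q = 105.85 - 1.59q → q* = 18.9695.
The welfare-loss triangle has base |q_m − q*| and height MEB(q_m) (the vertical gap between SMC and demand is zero at q* and MEB at q_m).
DWL = ½ × 5.8627 × 19.2298 = 56.3693.

DWL = $56.37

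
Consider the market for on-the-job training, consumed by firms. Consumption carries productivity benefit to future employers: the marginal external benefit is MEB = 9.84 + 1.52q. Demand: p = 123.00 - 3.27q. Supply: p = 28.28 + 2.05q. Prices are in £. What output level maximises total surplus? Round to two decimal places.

q* = 27.52

Social marginal benefit = demand + MEB = 132.84 - 1.75q.
Set SMB = MC: 132.84 - 1.75q = 28.28 + 2.05q → q* = 27.5158.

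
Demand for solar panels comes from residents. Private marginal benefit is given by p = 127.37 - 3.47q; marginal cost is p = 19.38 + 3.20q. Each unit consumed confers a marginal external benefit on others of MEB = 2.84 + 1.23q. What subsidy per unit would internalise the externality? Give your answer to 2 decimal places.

Social marginal benefit = demand + MEB = 130.21 - 2.24q.
Set SMB = MC: 130.21 - 2.24q = 19.38 + 3.20q → q* = 20.3732.
The Pigouvian subsidy equals MEB at q*: 2.84 + 1.23×20.3732 = 27.8990.

subsidy = 27.90 per unit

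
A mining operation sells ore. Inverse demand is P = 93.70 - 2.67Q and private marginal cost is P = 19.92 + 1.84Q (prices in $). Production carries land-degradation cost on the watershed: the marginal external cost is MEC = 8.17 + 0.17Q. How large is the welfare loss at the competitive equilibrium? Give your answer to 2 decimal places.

DWL = $12.81

Market equilibrium (private): 19.92 + 1.84Q = 93.70 - 2.67Q → Q_m = 16.3592.
Social marginal cost = private MC + MEC = 28.09 + 2.01Q.
Set SMC = demand: 28.09 + 2.01Q = 93.70 - 2.67Q → Q* = 14.0192.
Height of the DWL triangle at Q_m is SMC(Q_m) − demand(Q_m) = MEC(Q_m) = 10.9511.
DWL = ½ × 2.3400 × 10.9511 = 12.8128.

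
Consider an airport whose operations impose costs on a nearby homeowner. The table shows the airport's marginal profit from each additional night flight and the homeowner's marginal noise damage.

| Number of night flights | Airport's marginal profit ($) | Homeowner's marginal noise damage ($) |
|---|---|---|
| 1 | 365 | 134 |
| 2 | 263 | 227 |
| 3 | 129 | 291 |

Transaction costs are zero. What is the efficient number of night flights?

Bargaining reaches the level where marginal profit last exceeds marginal noise damage.
That holds through level 2 (263 ≥ 227) but not at 3 (129 < 291).

2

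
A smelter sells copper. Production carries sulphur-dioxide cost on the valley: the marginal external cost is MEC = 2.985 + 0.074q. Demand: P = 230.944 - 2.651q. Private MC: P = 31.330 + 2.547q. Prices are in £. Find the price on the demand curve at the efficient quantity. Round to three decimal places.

Social marginal cost = private MC + MEC = 34.315 + 2.621q.
Set SMC = demand: 34.315 + 2.621q = 230.944 - 2.651q → q* = 37.2969.
Consumer price on the demand curve at q*: 230.944 − 2.651×37.2969 = 132.0699.

P = £132.070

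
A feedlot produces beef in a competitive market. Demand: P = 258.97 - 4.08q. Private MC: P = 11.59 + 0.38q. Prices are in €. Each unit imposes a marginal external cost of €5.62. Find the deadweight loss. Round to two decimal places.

DWL = €3.54

Market equilibrium (private): 11.59 + 0.38q = 258.97 - 4.08q → q_m = 55.4664.
Social marginal cost = private MC + MEC = 17.21 + 0.38q.
Set SMC = demand: 17.21 + 0.38q = 258.97 - 4.08q → q* = 54.2063.
Between q* and q_m the wedge SMC − demand runs linearly from 0 to MEC(q_m), so the loss is a triangle.
DWL = ½ × 1.2601 × 5.6200 = 3.5409.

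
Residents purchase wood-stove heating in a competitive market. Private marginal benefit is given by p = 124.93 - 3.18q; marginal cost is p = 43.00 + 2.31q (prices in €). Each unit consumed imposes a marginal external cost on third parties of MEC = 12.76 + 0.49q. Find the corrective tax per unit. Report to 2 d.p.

tax = €18.43 per unit

Social marginal benefit = demand − MEC = 112.17 - 3.67q.
Set SMB = MC: 112.17 - 3.67q = 43.00 + 2.31q → q* = 11.5669.
The Pigouvian tax equals MEC at q*: 12.76 + 0.49×11.5669 = 18.4278.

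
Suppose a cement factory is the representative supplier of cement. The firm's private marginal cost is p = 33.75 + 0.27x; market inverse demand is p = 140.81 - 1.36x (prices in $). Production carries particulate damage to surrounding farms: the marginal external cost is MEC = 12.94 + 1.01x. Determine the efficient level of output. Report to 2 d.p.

x* = 35.65

Social marginal cost = private MC + MEC = 46.69 + 1.28x.
Set SMC = demand: 46.69 + 1.28x = 140.81 - 1.36x → x* = 35.6515.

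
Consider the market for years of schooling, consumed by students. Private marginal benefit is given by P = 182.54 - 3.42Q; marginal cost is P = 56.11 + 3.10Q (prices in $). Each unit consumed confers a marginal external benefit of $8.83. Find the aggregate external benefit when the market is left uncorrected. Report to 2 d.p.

Market equilibrium (private): 56.11 + 3.10Q = 182.54 - 3.42Q → Q_m = 19.3911.
Total external benefit = MEB × Q_m = 8.83 × 19.3911 = 171.2234.

$171.22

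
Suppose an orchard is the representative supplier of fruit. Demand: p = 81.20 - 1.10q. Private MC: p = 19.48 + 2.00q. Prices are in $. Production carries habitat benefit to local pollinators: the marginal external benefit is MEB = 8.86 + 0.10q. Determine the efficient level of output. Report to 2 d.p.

Social marginal cost = private MC − MEB = 10.62 + 1.90q.
Set SMC = demand: 10.62 + 1.90q = 81.20 - 1.10q → q* = 23.5267.

q* = 23.53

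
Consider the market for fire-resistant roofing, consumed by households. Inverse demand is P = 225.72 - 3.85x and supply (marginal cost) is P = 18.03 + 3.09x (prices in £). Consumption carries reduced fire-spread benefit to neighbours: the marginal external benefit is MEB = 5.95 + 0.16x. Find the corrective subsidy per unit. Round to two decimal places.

Social marginal benefit = demand + MEB = 231.67 - 3.69x.
Set SMB = MC: 231.67 - 3.69x = 18.03 + 3.09x → x* = 31.5103.
The Pigouvian subsidy equals MEB at x*: 5.95 + 0.16×31.5103 = 10.9916.

subsidy = £10.99 per unit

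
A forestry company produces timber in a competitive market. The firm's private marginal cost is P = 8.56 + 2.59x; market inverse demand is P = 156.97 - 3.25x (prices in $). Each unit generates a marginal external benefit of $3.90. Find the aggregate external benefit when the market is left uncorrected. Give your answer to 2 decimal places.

$99.11

Market equilibrium (private): 8.56 + 2.59x = 156.97 - 3.25x → x_m = 25.4127.
Total external benefit = MEB × x_m = 3.90 × 25.4127 = 99.1095.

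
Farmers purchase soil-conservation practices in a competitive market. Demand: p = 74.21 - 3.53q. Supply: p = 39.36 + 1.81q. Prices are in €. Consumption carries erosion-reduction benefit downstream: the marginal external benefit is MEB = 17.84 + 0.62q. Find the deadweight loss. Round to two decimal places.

DWL = €50.74

Market equilibrium (private): 39.36 + 1.81q = 74.21 - 3.53q → q_m = 6.5262.
Social marginal benefit = demand + MEB = 92.05 - 2.91q.
Set SMB = MC: 92.05 - 2.91q = 39.36 + 1.81q → q* = 11.1631.
The welfare-loss triangle has base |q_m − q*| and height MEB(q_m) (the vertical gap between SMB and MC is zero at q* and MEB at q_m).
DWL = ½ × 4.6369 × 21.8863 = 50.7423.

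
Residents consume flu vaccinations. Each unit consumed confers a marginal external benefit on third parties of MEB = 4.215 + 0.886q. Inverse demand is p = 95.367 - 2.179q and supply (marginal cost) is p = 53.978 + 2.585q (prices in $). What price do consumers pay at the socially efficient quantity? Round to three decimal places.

Social marginal benefit = demand + MEB = 99.582 - 1.293q.
Set SMB = MC: 99.582 - 1.293q = 53.978 + 2.585q → q* = 11.7597.
Consumer price on the demand curve at q*: 95.367 − 2.179×11.7597 = 69.7426.

P = $69.743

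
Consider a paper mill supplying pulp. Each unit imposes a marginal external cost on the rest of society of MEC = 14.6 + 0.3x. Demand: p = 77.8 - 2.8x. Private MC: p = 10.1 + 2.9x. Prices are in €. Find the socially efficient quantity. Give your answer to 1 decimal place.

x* = 8.9

Social marginal cost = private MC + MEC = 24.7 + 3.2x.
Set SMC = demand: 24.7 + 3.2x = 77.8 - 2.8x → x* = 8.8500.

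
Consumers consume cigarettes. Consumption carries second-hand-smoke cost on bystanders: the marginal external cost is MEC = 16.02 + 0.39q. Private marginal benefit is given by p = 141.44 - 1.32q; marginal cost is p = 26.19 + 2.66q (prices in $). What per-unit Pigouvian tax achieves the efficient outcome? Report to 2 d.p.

Social marginal benefit = demand − MEC = 125.42 - 1.71q.
Set SMB = MC: 125.42 - 1.71q = 26.19 + 2.66q → q* = 22.7071.
The Pigouvian tax equals MEC at q*: 16.02 + 0.39×22.7071 = 24.8758.

tax = $24.88 per unit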